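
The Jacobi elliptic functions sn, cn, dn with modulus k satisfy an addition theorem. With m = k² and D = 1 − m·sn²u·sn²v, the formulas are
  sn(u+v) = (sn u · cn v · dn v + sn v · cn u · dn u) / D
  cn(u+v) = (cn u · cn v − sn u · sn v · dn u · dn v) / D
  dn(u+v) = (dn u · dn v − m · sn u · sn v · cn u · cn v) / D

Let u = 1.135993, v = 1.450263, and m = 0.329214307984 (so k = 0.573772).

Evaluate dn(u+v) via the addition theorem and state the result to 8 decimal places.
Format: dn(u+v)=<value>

dn(u+v)=0.90322446

sn u = 0.8791506806177261, cn u = 0.4765438917554069, dn u = 0.8634513956580052
sn v = 0.9733851627024632, cn v = 0.2291753150553072, dn v = 0.8295037454348138
m = k² = 0.329214307984
D = 1 − m·sn²u·sn²v = 0.7589124524389537
dn(u+v) = (dn u·dn v − m·sn u·sn v·cn u·cn v)/D = 0.6854682929548521/0.7589124524389537 = 0.9032244638389177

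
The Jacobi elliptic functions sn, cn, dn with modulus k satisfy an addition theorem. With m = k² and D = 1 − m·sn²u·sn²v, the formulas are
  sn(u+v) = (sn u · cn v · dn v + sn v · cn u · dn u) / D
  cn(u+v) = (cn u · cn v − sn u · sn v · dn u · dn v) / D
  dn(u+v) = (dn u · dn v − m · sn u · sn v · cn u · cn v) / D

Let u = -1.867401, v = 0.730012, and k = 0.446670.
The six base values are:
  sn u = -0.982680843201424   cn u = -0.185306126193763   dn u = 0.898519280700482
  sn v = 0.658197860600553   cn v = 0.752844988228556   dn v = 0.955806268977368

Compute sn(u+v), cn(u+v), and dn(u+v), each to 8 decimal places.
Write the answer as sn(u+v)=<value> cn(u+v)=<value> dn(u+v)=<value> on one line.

m = k² = 0.1995140889
D = 1 − m·sn²u·sn²v = 0.9165336385772047
sn(u+v) = (sn u·cn v·dn v + sn v·cn u·dn u)/D = -0.8167022308092811/0.9165336385772047 = -0.8910772026623066
cn(u+v) = (cn u·cn v − sn u·sn v·dn u·dn v)/D = 0.4159704037966089/0.9165336385772047 = 0.4538517587225135
dn(u+v) = (dn u·dn v − m·sn u·sn v·cn u·cn v)/D = 0.8408076520921445/0.9165336385772047 = 0.9173778426696759

sn(u+v)=-0.89107720 cn(u+v)=0.45385176 dn(u+v)=0.91737784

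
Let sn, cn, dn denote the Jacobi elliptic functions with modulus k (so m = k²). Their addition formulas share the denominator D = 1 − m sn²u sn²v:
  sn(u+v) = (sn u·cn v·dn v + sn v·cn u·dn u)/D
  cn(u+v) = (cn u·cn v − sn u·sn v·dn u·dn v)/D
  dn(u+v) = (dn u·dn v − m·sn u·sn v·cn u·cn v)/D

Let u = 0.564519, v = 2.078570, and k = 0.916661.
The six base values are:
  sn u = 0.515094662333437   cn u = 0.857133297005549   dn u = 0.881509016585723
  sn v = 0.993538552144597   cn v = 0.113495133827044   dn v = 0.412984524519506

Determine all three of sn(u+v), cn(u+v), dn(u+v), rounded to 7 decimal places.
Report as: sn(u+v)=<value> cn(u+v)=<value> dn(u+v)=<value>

sn(u+v)=0.9934637 cn(u+v)=-0.1141486 dn(u+v)=0.4131358

m = k² = 0.840267388921
D = 1 − m·sn²u·sn²v = 0.7799298927554411
sn(u+v) = (sn u·cn v·dn v + sn v·cn u·dn u)/D = 0.7748320287903487/0.7799298927554411 = 0.9934636894771631
cn(u+v) = (cn u·cn v − sn u·sn v·dn u·dn v)/D = -0.08902788762037493/0.7799298927554411 = -0.1141485772597397
dn(u+v) = (dn u·dn v − m·sn u·sn v·cn u·cn v)/D = 0.3222169790162646/0.7799298927554411 = 0.4131358241416971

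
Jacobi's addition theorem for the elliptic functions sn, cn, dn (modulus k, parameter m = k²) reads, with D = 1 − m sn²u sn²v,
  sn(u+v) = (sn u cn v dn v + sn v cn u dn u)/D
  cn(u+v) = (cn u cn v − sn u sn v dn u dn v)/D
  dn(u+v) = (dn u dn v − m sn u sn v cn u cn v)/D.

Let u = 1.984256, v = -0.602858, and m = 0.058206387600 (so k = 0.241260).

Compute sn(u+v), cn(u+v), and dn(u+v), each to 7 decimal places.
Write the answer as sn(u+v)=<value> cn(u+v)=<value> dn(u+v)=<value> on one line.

sn u = 0.9290909324019436, cn u = -0.3698513746472859, dn u = 0.9745540859536597
sn v = -0.5653712047386591, cn v = 0.824836590393732, dn v = 0.9906536440995741
m = k² = 0.0582063876
D = 1 − m·sn²u·sn²v = 0.9839396701426416
sn(u+v) = (sn u·cn v·dn v + sn v·cn u·dn u)/D = 0.9629681260775786/0.9839396701426416 = 0.978686148448489
cn(u+v) = (cn u·cn v − sn u·sn v·dn u·dn v)/D = 0.2020635113993788/0.9839396701426416 = 0.2053616878462535
dn(u+v) = (dn u·dn v − m·sn u·sn v·cn u·cn v)/D = 0.9561182187371714/0.9839396701426416 = 0.971724433672405

sn(u+v)=0.9786861 cn(u+v)=0.2053617 dn(u+v)=0.9717244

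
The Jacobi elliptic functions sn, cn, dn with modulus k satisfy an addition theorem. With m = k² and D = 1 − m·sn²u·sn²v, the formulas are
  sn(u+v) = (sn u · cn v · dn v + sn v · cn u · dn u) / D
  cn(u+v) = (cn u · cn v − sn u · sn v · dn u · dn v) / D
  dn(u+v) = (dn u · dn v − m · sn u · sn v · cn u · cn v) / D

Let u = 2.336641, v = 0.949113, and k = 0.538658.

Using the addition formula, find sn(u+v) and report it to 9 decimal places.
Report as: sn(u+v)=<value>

sn u = 0.8581700379111907, cn u = -0.5133655481540473, dn u = 0.886744353190316
sn v = 0.7924159417951655, cn v = 0.6099811269120388, dn v = 0.9043266011865157
m = k² = 0.290152440964
D = 1 − m·sn²u·sn²v = 0.8658226124916248
sn(u+v) = (sn u·cn v·dn v + sn v·cn u·dn u)/D = 0.1126588539100657/0.8658226124916248 = 0.1301177080439851

sn(u+v)=0.130117708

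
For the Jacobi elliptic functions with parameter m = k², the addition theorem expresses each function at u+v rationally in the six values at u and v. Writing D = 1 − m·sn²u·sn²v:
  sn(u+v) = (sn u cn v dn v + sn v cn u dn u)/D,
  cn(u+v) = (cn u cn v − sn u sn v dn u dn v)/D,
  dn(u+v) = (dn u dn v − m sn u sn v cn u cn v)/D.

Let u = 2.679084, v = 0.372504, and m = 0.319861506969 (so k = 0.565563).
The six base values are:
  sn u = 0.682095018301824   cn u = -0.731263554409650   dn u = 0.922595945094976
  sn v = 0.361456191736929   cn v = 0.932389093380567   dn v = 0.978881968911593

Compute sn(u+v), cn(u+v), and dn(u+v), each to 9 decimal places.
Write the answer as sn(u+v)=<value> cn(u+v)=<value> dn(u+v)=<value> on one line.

sn(u+v)=0.386195836 cn(u+v)=-0.922416813 dn(u+v)=0.975855289

m = k² = 0.319861506969
D = 1 − m·sn²u·sn²v = 0.9805570091612137
sn(u+v) = (sn u·cn v·dn v + sn v·cn u·dn u)/D = 0.3786870335718979/0.9805570091612137 = 0.3861958356667438
cn(u+v) = (cn u·cn v − sn u·sn v·dn u·dn v)/D = -0.9044822711472573/0.9805570091612137 = -0.9224168127878337
dn(u+v) = (dn u·dn v − m·sn u·sn v·cn u·cn v)/D = 0.9568817431872966/0.9805570091612137 = 0.9758552886239941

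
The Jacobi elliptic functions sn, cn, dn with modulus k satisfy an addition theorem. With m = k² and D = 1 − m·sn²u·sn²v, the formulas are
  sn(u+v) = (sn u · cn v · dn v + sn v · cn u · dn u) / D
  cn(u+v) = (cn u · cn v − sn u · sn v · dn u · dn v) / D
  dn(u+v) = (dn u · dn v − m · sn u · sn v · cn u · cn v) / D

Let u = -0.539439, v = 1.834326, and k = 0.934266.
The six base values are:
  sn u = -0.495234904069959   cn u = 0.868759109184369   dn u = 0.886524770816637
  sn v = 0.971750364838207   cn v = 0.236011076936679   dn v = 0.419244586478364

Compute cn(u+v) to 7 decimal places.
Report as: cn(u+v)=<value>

cn(u+v)=0.4811696

m = k² = 0.872852958756
D = 1 − m·sn²u·sn²v = 0.797850344619242
cn(u+v) = (cn u·cn v − sn u·sn v·dn u·dn v)/D = 0.3839013322648784/0.797850344619242 = 0.4811696013593722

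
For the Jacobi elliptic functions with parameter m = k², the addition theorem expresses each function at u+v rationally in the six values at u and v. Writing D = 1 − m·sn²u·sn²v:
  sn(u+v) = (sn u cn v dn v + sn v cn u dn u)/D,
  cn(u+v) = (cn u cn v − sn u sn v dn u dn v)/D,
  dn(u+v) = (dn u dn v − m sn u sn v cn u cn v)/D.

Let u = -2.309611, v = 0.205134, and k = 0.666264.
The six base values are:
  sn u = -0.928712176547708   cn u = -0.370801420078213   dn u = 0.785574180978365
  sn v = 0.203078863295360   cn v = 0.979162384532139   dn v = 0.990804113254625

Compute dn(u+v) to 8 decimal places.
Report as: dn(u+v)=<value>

dn(u+v)=0.75995257

m = k² = 0.443907717696
D = 1 − m·sn²u·sn²v = 0.9842099166403181
dn(u+v) = (dn u·dn v − m·sn u·sn v·cn u·cn v)/D = 0.7479528536113231/0.9842099166403181 = 0.759952568009599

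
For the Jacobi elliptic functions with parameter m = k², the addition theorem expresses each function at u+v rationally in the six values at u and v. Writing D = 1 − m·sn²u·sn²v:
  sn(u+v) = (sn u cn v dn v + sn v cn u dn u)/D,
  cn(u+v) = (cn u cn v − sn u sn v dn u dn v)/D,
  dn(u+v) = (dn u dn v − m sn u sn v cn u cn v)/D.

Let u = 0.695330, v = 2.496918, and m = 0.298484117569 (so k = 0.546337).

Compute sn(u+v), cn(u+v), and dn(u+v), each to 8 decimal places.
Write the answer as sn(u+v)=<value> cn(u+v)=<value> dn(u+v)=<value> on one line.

sn(u+v)=0.23102575 cn(u+v)=-0.97294764 dn(u+v)=0.99200254

sn u = 0.6289628301383405, cn u = 0.7774353724293544, dn u = 0.9391067041886677
sn v = 0.780644334199005, cn v = -0.6249755383076942, dn v = 0.9044899746551607
m = k² = 0.298484117569
D = 1 − m·sn²u·sn²v = 0.9280422438213601
sn(u+v) = (sn u·cn v·dn v + sn v·cn u·dn u)/D = 0.2144016529744459/0.9280422438213601 = 0.2310257473750476
cn(u+v) = (cn u·cn v − sn u·sn v·dn u·dn v)/D = -0.9029365080219151/0.9280422438213601 = -0.97294763684887
dn(u+v) = (dn u·dn v − m·sn u·sn v·cn u·cn v)/D = 0.9206202625759496/0.9280422438213601 = 0.992002539437376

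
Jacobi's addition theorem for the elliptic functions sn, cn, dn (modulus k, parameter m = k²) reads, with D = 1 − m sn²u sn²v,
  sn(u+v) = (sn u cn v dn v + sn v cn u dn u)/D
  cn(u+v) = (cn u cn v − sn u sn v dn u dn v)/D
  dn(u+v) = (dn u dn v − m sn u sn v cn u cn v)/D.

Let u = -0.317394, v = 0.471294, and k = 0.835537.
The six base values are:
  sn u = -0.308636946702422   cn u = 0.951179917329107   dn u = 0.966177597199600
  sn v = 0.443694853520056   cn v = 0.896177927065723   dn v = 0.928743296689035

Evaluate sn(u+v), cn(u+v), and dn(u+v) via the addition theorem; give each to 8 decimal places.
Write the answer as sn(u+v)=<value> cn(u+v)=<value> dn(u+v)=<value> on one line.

m = k² = 0.698122078369
D = 1 − m·sn²u·sn²v = 0.9869083018506508
sn(u+v) = (sn u·cn v·dn v + sn v·cn u·dn u)/D = 0.1508749728661059/0.9869083018506508 = 0.1528763843441027
cn(u+v) = (cn u·cn v − sn u·sn v·dn u·dn v)/D = 0.9753075098779806/0.9869083018506508 = 0.9882453192957072
dn(u+v) = (dn u·dn v − m·sn u·sn v·cn u·cn v)/D = 0.9788240207867425/0.9869083018506508 = 0.9918084780027195

sn(u+v)=0.15287638 cn(u+v)=0.98824532 dn(u+v)=0.99180848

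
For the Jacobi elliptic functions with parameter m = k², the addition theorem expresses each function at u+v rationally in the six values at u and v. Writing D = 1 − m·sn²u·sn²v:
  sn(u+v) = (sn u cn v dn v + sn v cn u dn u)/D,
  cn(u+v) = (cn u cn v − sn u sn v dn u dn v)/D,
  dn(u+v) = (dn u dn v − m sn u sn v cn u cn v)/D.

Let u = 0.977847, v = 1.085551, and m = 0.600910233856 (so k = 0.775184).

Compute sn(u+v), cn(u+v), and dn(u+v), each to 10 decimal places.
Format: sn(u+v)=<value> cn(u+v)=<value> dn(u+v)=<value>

sn u = 0.7841129546309671, cn u = 0.6206181389388284, dn u = 0.7940657924260478
sn v = 0.8333384944712612, cn v = 0.5527630176055302, dn v = 0.7633453068600192
m = k² = 0.600910233856
D = 1 − m·sn²u·sn²v = 0.7434277127023399
sn(u+v) = (sn u·cn v·dn v + sn v·cn u·dn u)/D = 0.7415346258285961/0.7434277127023399 = 0.9974535696727495
cn(u+v) = (cn u·cn v − sn u·sn v·dn u·dn v)/D = -0.05302039900902977/0.7434277127023399 = -0.07131883585063305
dn(u+v) = (dn u·dn v − m·sn u·sn v·cn u·cn v)/D = 0.4714446835671739/0.7434277127023399 = 0.6341499994040915

sn(u+v)=0.9974535697 cn(u+v)=-0.0713188359 dn(u+v)=0.6341499994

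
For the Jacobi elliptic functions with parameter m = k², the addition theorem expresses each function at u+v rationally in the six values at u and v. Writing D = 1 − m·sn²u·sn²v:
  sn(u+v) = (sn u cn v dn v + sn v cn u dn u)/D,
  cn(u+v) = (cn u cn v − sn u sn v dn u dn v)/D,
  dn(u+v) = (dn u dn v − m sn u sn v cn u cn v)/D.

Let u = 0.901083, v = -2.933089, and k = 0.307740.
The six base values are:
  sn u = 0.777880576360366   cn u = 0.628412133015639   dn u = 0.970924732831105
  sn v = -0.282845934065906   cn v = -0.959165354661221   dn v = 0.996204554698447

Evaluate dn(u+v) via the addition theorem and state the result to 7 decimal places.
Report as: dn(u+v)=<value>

dn(u+v)=0.9590771

m = k² = 0.0947039076
D = 1 − m·sn²u·sn²v = 0.9954154825119134
dn(u+v) = (dn u·dn v − m·sn u·sn v·cn u·cn v)/D = 0.9546802434569851/0.9954154825119134 = 0.9590771494209296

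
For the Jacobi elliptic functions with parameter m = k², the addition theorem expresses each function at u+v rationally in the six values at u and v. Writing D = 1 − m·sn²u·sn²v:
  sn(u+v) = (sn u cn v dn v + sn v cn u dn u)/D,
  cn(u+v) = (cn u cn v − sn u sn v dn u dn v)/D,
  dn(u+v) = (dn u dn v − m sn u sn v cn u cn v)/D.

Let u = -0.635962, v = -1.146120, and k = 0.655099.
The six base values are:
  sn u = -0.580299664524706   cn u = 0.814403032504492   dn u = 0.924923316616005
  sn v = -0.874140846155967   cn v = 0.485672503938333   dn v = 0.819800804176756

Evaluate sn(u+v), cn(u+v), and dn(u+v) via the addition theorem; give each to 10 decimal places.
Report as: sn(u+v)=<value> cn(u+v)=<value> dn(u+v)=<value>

m = k² = 0.429154699801
D = 1 − m·sn²u·sn²v = 0.8895714575035393
sn(u+v) = (sn u·cn v·dn v + sn v·cn u·dn u)/D = -0.8895046873547421/0.8895714575035393 = -0.9999249412194669
cn(u+v) = (cn u·cn v − sn u·sn v·dn u·dn v)/D = 0.01089904486245519/0.8895714575035393 = 0.01225201727249868
dn(u+v) = (dn u·dn v − m·sn u·sn v·cn u·cn v)/D = 0.6721474555782784/0.8895714575035393 = 0.7555856810700383

sn(u+v)=-0.9999249412 cn(u+v)=0.0122520173 dn(u+v)=0.7555856811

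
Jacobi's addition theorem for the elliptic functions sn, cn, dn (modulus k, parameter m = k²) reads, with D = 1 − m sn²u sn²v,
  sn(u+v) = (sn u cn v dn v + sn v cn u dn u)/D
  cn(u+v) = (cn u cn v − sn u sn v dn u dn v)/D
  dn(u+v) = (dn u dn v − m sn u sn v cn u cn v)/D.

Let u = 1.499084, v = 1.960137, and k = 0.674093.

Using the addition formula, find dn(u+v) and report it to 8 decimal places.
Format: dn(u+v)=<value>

sn u = 0.9720927393440603, cn u = 0.2345969013319675, dn u = 0.7553852843113661
sn v = 0.994418939472009, cn v = -0.105503425628578, dn v = 0.7420623671087479
m = k² = 0.454401372649
D = 1 − m·sn²u·sn²v = 0.5753864903701554
dn(u+v) = (dn u·dn v − m·sn u·sn v·cn u·cn v)/D = 0.5714148947746211/0.5753864903701554 = 0.9930975167787145

dn(u+v)=0.99309752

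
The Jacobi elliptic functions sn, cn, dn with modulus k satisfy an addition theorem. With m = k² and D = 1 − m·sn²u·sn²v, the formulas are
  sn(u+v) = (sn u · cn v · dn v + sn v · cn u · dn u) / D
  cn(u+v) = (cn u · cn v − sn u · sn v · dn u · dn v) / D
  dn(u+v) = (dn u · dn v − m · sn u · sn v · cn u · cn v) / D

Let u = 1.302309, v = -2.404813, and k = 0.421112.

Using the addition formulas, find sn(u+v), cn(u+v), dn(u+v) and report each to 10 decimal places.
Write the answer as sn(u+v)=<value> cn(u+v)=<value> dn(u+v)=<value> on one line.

sn(u+v)=-0.8779329266 cn(u+v)=0.4787836425 dn(u+v)=0.9291479579

sn u = 0.9508044384736146, cn u = 0.3097917361371579, dn u = 0.9163425761657075
sn v = -0.7669710174199858, cn v = -0.6416817423285096, dn v = 0.9464055515564026
m = k² = 0.177335316544
D = 1 − m·sn²u·sn²v = 0.9056948215393507
sn(u+v) = (sn u·cn v·dn v + sn v·cn u·dn u)/D = -0.7951393052983526/0.9056948215393507 = -0.8779329266197039
cn(u+v) = (cn u·cn v − sn u·sn v·dn u·dn v)/D = 0.433631865679691/0.9056948215393507 = 0.478783642532785
dn(u+v) = (dn u·dn v − m·sn u·sn v·cn u·cn v)/D = 0.8415244939524434/0.9056948215393507 = 0.9291479579425649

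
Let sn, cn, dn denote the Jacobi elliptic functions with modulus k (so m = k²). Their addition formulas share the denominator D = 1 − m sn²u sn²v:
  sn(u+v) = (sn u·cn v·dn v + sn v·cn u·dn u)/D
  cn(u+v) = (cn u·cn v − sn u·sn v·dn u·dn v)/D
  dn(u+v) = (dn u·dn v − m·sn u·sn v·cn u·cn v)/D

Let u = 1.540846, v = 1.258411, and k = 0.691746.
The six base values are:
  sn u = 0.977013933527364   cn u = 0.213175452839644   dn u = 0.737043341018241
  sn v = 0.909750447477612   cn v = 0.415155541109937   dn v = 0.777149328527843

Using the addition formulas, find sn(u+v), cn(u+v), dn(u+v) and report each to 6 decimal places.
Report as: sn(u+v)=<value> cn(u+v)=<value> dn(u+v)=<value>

sn(u+v)=0.736643 cn(u+v)=-0.676282 dn(u+v)=0.860429

m = k² = 0.478512528516
D = 1 − m·sn²u·sn²v = 0.6219585819386417
sn(u+v) = (sn u·cn v·dn v + sn v·cn u·dn u)/D = 0.4581612540272557/0.6219585819386417 = 0.736642707942335
cn(u+v) = (cn u·cn v − sn u·sn v·dn u·dn v)/D = -0.4206194752449042/0.6219585819386417 = -0.6762821310927738
dn(u+v) = (dn u·dn v − m·sn u·sn v·cn u·cn v)/D = 0.5351514577337522/0.6219585819386417 = 0.8604294132668575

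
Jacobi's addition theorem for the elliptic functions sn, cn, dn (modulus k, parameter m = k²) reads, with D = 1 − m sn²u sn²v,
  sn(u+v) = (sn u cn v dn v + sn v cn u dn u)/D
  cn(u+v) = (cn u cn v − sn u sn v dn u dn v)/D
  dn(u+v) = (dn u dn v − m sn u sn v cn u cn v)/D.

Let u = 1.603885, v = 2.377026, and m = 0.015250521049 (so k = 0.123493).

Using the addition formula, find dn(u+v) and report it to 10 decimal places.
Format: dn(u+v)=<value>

sn u = 0.9996398048722107, cn u = -0.02683766970227764, dn u = 0.9923509778798757
sn v = 0.7001399202652753, cn v = -0.7140056666798478, dn v = 0.9962551164173206
m = k² = 0.015250521049
D = 1 − m·sn²u·sn²v = 0.9925296414702015
dn(u+v) = (dn u·dn v − m·sn u·sn v·cn u·cn v)/D = 0.9884302078135657/0.9925296414702015 = 0.9958697116082463

dn(u+v)=0.9958697116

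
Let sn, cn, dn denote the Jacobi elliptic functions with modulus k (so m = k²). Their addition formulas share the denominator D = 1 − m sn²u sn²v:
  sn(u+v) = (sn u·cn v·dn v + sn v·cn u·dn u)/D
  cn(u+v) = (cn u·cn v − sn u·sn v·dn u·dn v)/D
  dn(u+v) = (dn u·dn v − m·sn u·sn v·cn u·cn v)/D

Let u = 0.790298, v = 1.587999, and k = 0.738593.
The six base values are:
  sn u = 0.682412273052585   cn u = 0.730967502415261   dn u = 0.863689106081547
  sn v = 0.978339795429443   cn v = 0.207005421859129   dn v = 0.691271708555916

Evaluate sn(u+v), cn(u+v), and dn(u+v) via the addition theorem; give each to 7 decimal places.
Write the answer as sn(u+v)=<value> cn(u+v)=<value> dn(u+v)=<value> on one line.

m = k² = 0.545519619649
D = 1 − m·sn²u·sn²v = 0.756844850499963
sn(u+v) = (sn u·cn v·dn v + sn v·cn u·dn u)/D = 0.715305103957736/0.756844850499963 = 0.9451145812582508
cn(u+v) = (cn u·cn v − sn u·sn v·dn u·dn v)/D = -0.2472907923484493/0.756844850499963 = -0.3267390828980231
dn(u+v) = (dn u·dn v − m·sn u·sn v·cn u·cn v)/D = 0.5419343132824044/0.756844850499963 = 0.7160441310057257

sn(u+v)=0.9451146 cn(u+v)=-0.3267391 dn(u+v)=0.7160441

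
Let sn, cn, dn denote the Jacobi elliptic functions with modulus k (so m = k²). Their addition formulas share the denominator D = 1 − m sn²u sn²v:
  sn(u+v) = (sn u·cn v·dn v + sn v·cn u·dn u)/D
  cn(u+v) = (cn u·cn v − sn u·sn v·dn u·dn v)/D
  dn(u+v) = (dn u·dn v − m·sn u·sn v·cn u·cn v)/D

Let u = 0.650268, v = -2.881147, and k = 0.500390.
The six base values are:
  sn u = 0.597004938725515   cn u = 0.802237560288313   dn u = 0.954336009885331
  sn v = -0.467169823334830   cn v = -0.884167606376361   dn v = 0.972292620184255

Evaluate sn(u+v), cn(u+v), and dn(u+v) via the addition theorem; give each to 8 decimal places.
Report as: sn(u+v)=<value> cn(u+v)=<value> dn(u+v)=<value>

sn(u+v)=-0.88819356 cn(u+v)=-0.45946947 dn(u+v)=0.89580704

m = k² = 0.2503901521
D = 1 − m·sn²u·sn²v = 0.9805229734842035
sn(u+v) = (sn u·cn v·dn v + sn v·cn u·dn u)/D = -0.8708941952129173/0.9805229734842035 = -0.8881935648261969
cn(u+v) = (cn u·cn v − sn u·sn v·dn u·dn v)/D = -0.4505203683239518/0.9805229734842035 = -0.4594694673221849
dn(u+v) = (dn u·dn v − m·sn u·sn v·cn u·cn v)/D = 0.8783593872911257/0.9805229734842035 = 0.8958070448568396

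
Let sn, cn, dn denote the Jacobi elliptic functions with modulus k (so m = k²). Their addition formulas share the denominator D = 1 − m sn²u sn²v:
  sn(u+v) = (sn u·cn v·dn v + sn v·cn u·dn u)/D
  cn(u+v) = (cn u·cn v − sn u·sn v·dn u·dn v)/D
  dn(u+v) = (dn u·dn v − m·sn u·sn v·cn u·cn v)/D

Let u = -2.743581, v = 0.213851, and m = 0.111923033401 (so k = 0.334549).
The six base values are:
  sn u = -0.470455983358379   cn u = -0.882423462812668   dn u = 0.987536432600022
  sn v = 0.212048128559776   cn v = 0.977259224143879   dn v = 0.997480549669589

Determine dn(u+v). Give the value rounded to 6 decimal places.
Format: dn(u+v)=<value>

m = k² = 0.111923033401
D = 1 − m·sn²u·sn²v = 0.9988861509143052
dn(u+v) = (dn u·dn v − m·sn u·sn v·cn u·cn v)/D = 0.9754198591527505/0.9988861509143052 = 0.9765075411846731

dn(u+v)=0.976508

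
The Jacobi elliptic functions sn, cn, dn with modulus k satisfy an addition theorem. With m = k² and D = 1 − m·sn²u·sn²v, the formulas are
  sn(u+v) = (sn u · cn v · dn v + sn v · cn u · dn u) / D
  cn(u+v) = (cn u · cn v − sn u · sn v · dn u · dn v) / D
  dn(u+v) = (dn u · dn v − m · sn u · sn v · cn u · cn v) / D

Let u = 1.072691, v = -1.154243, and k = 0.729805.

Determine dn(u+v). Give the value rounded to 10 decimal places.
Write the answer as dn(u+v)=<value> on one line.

dn(u+v)=0.9982333006

sn u = 0.8339739825680287, cn u = 0.5518037662064489, dn u = 0.7934477421561778
sn v = -0.867512236145085, cn v = 0.4974158422673671, dn v = 0.774057937866148
m = k² = 0.532615338025
D = 1 − m·sn²u·sn²v = 0.7212146862557877
dn(u+v) = (dn u·dn v − m·sn u·sn v·cn u·cn v)/D = 0.7199405166991116/0.7212146862557877 = 0.9982333005955675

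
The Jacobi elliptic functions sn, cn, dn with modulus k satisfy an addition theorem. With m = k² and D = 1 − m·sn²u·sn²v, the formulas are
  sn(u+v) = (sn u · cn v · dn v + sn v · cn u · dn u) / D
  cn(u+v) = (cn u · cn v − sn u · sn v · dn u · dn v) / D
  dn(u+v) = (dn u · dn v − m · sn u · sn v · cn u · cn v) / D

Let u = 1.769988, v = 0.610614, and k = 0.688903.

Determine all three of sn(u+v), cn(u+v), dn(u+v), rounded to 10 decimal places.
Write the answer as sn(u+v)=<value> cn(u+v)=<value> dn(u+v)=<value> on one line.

sn u = 0.9989523565349244, cn u = 0.04576231389824268, dn u = 0.7255387876345964
sn v = 0.5596852703869744, cn v = 0.8287052540631436, dn v = 0.9226790627247739
m = k² = 0.474587343409
D = 1 − m·sn²u·sn²v = 0.8516479819925954
sn(u+v) = (sn u·cn v·dn v + sn v·cn u·dn u)/D = 0.7824107856721368/0.8516479819925954 = 0.9187020954849623
cn(u+v) = (cn u·cn v − sn u·sn v·dn u·dn v)/D = -0.3363594025681008/0.8516479819925954 = -0.3949512118623505
dn(u+v) = (dn u·dn v − m·sn u·sn v·cn u·cn v)/D = 0.6593767868223651/0.8516479819925954 = 0.7742363050982936

sn(u+v)=0.9187020955 cn(u+v)=-0.3949512119 dn(u+v)=0.7742363051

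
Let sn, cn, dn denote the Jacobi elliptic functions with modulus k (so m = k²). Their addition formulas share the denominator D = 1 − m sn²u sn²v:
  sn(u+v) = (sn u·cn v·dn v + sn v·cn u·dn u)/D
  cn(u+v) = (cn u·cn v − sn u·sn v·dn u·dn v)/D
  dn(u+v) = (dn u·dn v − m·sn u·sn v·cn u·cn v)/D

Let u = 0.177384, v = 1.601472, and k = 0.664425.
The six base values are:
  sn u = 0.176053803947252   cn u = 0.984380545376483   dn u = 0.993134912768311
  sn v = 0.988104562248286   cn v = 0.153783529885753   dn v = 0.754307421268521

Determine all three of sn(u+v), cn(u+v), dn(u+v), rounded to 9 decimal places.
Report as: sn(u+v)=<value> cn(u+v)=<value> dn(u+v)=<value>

sn(u+v)=0.999772094 cn(u+v)=0.021348558 dn(u+v)=0.747489545

m = k² = 0.441460580625
D = 1 − m·sn²u·sn²v = 0.9866405504098232
sn(u+v) = (sn u·cn v·dn v + sn v·cn u·dn u)/D = 0.9864156886893237/0.9866405504098232 = 0.9997720935751058
cn(u+v) = (cn u·cn v − sn u·sn v·dn u·dn v)/D = 0.02106335254811644/0.9866405504098232 = 0.02134855752621084
dn(u+v) = (dn u·dn v − m·sn u·sn v·cn u·cn v)/D = 0.7375034960819253/0.9866405504098232 = 0.7474895449772328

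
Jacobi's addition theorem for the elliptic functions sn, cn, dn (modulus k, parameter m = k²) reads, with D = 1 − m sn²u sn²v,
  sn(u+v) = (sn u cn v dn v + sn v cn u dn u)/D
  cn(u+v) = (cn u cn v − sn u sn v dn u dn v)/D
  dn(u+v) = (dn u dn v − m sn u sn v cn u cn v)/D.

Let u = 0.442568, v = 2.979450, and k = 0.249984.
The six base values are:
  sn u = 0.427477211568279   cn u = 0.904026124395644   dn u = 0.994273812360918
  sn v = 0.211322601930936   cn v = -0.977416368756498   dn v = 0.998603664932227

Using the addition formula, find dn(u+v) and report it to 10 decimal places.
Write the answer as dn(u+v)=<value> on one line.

m = k² = 0.062492000256
D = 1 − m·sn²u·sn²v = 0.9994900327810867
dn(u+v) = (dn u·dn v − m·sn u·sn v·cn u·cn v)/D = 0.9978736738163038/0.9994900327810867 = 0.9983828163245557

dn(u+v)=0.9983828163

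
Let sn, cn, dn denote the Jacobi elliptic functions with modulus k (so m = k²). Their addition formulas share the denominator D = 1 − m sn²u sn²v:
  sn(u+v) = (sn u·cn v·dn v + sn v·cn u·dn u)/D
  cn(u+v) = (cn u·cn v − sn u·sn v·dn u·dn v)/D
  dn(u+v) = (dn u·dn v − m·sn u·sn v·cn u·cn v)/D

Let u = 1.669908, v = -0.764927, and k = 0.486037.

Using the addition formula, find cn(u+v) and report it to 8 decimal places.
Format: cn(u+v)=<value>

cn(u+v)=0.63690785

sn u = 0.9999726748140215, cn u = 0.00739253848763342, dn u = 0.8739456187998137
sn v = -0.6811376087959055, cn v = 0.7321554192135684, dn v = 0.9436103791761743
m = k² = 0.236231965369
D = 1 − m·sn²u·sn²v = 0.8904065372580043
cn(u+v) = (cn u·cn v − sn u·sn v·dn u·dn v)/D = 0.5671069100696886/0.8904065372580043 = 0.6369078464047301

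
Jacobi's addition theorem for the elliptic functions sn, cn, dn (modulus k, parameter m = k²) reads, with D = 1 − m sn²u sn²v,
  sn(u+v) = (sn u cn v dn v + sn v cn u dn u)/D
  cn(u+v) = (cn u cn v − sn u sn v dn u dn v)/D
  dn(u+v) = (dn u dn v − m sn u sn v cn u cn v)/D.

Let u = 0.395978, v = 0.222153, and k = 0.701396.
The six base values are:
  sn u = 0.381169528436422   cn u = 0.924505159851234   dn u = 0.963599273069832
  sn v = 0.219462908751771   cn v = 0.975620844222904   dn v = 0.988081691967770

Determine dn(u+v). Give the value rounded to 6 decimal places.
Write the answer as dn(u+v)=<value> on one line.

dn(u+v)=0.918157

m = k² = 0.491956348816
D = 1 − m·sn²u·sn²v = 0.9965574109631318
dn(u+v) = (dn u·dn v − m·sn u·sn v·cn u·cn v)/D = 0.9149957985990617/0.9965574109631318 = 0.9181566345633372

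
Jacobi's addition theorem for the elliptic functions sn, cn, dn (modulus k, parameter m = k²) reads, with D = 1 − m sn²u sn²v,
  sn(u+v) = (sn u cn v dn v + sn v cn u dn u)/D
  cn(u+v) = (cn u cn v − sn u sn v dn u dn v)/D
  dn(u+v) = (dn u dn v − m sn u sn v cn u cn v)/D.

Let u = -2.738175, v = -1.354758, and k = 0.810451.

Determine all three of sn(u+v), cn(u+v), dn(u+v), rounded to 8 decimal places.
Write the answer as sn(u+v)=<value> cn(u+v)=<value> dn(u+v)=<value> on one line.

sn(u+v)=0.06043697 cn(u+v)=-0.99817202 dn(u+v)=0.99879970

sn u = -0.9019422106035837, cn u = -0.4318567456130803, dn u = 0.6823989218469033
sn v = -0.9188168086142764, cn v = 0.3946842690149635, dn v = 0.6674484546698296
m = k² = 0.656830823401
D = 1 − m·sn²u·sn²v = 0.5489041700728227
sn(u+v) = (sn u·cn v·dn v + sn v·cn u·dn u)/D = 0.03317410241055277/0.5489041700728227 = 0.06043696553835907
cn(u+v) = (cn u·cn v − sn u·sn v·dn u·dn v)/D = -0.5479007819419392/0.5489041700728227 = -0.9981720158352042
dn(u+v) = (dn u·dn v − m·sn u·sn v·cn u·cn v)/D = 0.5482453207846521/0.5489041700728227 = 0.9987997007053469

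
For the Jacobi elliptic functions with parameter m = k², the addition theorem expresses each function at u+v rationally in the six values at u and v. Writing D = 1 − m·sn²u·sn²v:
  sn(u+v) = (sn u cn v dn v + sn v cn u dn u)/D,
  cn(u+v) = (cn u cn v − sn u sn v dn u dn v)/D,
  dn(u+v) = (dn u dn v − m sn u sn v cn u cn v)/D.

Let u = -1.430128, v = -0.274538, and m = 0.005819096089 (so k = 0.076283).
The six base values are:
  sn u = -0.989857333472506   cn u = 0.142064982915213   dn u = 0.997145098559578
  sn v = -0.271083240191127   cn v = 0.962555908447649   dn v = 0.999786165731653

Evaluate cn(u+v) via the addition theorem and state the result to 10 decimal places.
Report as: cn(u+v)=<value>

cn(u+v)=-0.1308197756

m = k² = 0.005819096089
D = 1 − m·sn²u·sn²v = 0.9995810076684213
cn(u+v) = (cn u·cn v − sn u·sn v·dn u·dn v)/D = -0.1307649630981654/0.9995810076684213 = -0.1308197755809527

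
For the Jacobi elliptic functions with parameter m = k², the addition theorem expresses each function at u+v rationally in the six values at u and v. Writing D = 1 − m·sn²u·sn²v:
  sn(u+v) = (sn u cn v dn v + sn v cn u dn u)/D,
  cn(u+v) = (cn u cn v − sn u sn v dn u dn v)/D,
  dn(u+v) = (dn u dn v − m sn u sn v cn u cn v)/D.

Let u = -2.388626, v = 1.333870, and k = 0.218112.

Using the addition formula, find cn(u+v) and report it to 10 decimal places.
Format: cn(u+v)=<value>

sn u = -0.7088745959507355, cn u = -0.7053345356748679, dn u = 0.9879749459003543
sn v = 0.968890874050608, cn v = 0.2474883314046317, dn v = 0.9774154770324032
m = k² = 0.047572844544
D = 1 − m·sn²u·sn²v = 0.9775587173215886
cn(u+v) = (cn u·cn v − sn u·sn v·dn u·dn v)/D = 0.4886759634447016/0.9775587173215886 = 0.4998942311962846

cn(u+v)=0.4998942312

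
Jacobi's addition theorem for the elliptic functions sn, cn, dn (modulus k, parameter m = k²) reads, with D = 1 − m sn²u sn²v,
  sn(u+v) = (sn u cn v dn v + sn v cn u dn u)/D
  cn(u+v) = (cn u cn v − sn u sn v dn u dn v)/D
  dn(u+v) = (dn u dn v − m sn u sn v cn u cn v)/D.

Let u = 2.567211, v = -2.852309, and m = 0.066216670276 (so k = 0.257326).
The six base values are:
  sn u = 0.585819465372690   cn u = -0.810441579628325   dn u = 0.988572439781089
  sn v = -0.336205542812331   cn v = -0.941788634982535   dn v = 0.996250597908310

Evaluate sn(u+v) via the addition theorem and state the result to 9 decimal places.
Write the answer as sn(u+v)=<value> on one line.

m = k² = 0.066216670276
D = 1 − m·sn²u·sn²v = 0.9974313515330409
sn(u+v) = (sn u·cn v·dn v + sn v·cn u·dn u)/D = -0.2802882743028115/0.9974313515330409 = -0.2810100904408224

sn(u+v)=-0.281010090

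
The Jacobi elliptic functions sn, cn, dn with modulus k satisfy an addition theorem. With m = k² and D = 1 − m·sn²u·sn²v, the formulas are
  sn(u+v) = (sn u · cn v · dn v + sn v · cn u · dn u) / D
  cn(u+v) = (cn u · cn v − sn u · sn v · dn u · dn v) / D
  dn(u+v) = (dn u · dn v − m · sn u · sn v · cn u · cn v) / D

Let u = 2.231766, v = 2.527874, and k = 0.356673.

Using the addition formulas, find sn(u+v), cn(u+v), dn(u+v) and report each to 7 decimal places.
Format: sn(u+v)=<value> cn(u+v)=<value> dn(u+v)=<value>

sn(u+v)=-0.9942914 cn(u+v)=-0.1066986 dn(u+v)=0.9350041

sn u = 0.8411872576688564, cn u = -0.5407439297260294, dn u = 0.9539301491822337
sn v = 0.6551067181797814, cn v = -0.7555363576928092, dn v = 0.9723186352740731
m = k² = 0.127215628929
D = 1 − m·sn²u·sn²v = 0.9613677550188102
sn(u+v) = (sn u·cn v·dn v + sn v·cn u·dn u)/D = -0.9558797008189917/0.9613677550188102 = -0.9942914101589448
cn(u+v) = (cn u·cn v − sn u·sn v·dn u·dn v)/D = -0.1025765955376854/0.9613677550188102 = -0.1066986020720847
dn(u+v) = (dn u·dn v − m·sn u·sn v·cn u·cn v)/D = 0.898882793601913/0.9613677550188102 = 0.9350041010937852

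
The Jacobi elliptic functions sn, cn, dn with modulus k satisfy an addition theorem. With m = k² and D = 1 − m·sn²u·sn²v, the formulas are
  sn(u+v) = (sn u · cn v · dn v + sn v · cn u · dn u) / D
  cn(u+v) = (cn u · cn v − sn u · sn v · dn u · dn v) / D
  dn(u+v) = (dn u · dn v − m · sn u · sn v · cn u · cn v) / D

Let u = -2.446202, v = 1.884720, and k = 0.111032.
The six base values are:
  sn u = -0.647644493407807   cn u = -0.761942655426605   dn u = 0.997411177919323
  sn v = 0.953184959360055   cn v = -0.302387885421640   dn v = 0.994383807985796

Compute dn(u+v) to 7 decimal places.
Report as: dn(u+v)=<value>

m = k² = 0.012328105024
D = 1 − m·sn²u·sn²v = 0.9953018806880928
dn(u+v) = (dn u·dn v − m·sn u·sn v·cn u·cn v)/D = 0.9935629892467787/0.9953018806880928 = 0.9982529004766756

dn(u+v)=0.9982529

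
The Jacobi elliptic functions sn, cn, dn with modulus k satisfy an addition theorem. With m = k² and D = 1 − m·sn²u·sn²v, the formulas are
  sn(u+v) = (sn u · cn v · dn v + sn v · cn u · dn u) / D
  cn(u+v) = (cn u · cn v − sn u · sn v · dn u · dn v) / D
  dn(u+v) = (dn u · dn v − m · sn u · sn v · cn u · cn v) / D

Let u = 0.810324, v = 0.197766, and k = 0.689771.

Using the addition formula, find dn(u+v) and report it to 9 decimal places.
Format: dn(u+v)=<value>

dn(u+v)=0.829867629

sn u = 0.698735195404156, cn u = 0.7153804069888383, dn u = 0.8761892183431658
sn v = 0.1958831537231879, cn v = 0.9806272431905295, dn v = 0.9908299888488454
m = k² = 0.475784032441
D = 1 − m·sn²u·sn²v = 0.9910868897919973
dn(u+v) = (dn u·dn v − m·sn u·sn v·cn u·cn v)/D = 0.8224709276491223/0.9910868897919973 = 0.8298676292870114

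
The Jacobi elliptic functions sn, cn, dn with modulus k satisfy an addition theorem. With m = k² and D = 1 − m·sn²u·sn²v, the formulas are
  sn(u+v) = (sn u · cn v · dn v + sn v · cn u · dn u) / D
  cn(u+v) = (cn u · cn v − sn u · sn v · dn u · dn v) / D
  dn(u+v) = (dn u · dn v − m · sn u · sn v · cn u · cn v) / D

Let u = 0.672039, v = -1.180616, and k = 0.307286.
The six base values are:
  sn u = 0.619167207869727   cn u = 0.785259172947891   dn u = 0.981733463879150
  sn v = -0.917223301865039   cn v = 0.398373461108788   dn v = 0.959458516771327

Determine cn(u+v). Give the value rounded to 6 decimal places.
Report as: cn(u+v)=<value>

cn(u+v)=0.874393

m = k² = 0.094424685796
D = 1 − m·sn²u·sn²v = 0.9695454910210907
cn(u+v) = (cn u·cn v − sn u·sn v·dn u·dn v)/D = 0.847763643710059/0.9695454910210907 = 0.8743928485678631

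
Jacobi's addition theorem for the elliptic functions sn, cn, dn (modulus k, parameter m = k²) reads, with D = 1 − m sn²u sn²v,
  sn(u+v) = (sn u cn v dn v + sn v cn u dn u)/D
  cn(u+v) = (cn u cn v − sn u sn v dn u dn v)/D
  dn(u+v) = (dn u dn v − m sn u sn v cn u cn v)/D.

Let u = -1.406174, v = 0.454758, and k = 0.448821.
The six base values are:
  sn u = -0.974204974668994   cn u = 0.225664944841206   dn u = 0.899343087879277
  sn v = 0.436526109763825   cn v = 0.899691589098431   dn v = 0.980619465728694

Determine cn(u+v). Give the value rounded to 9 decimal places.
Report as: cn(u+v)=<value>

cn(u+v)=0.599932488

m = k² = 0.201440290041
D = 1 − m·sn²u·sn²v = 0.9635693035217184
cn(u+v) = (cn u·cn v − sn u·sn v·dn u·dn v)/D = 0.5780765291754077/0.9635693035217184 = 0.5999324875363032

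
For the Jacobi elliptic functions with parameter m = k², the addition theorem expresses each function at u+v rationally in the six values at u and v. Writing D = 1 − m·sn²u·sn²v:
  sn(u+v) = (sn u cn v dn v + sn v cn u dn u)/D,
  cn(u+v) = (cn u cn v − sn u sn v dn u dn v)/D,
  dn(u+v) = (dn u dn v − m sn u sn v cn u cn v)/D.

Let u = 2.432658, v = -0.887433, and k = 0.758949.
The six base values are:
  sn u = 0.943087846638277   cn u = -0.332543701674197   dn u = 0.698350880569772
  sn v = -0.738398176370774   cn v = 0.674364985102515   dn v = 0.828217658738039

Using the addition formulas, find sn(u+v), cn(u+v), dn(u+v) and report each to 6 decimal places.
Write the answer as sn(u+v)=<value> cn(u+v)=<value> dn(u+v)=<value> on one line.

m = k² = 0.576003584601
D = 1 − m·sn²u·sn²v = 0.7206744172553991
sn(u+v) = (sn u·cn v·dn v + sn v·cn u·dn u)/D = 0.6982141802050439/0.7206744172553991 = 0.9688344188268923
cn(u+v) = (cn u·cn v − sn u·sn v·dn u·dn v)/D = 0.1785177140986509/0.7206744172553991 = 0.2477092426542819
dn(u+v) = (dn u·dn v − m·sn u·sn v·cn u·cn v)/D = 0.4884343521021264/0.7206744172553991 = 0.6777462060638551

sn(u+v)=0.968834 cn(u+v)=0.247709 dn(u+v)=0.677746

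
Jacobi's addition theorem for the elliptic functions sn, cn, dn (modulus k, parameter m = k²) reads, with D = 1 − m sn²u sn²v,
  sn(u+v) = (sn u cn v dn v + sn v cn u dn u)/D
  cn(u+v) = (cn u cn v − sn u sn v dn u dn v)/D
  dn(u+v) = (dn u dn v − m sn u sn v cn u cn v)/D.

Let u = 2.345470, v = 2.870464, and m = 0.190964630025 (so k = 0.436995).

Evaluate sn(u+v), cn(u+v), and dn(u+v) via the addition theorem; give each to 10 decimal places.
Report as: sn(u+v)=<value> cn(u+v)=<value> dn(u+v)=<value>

sn u = 0.8081967861817038, cn u = -0.5889125188052681, dn u = 0.9355561620771208
sn v = 0.4233409668079853, cn v = -0.9059704331941966, dn v = 0.9827389186620908
m = k² = 0.190964630025
D = 1 − m·sn²u·sn²v = 0.9776453554569234
sn(u+v) = (sn u·cn v·dn v + sn v·cn u·dn u)/D = -0.9528080380367553/0.9776453554569234 = -0.9745947574122521
cn(u+v) = (cn u·cn v − sn u·sn v·dn u·dn v)/D = 0.2189686820050831/0.9776453554569234 = 0.2239755764018778
dn(u+v) = (dn u·dn v − m·sn u·sn v·cn u·cn v)/D = 0.8845476292336724/0.9776453554569234 = 0.9047735196576065

sn(u+v)=-0.9745947574 cn(u+v)=0.2239755764 dn(u+v)=0.9047735197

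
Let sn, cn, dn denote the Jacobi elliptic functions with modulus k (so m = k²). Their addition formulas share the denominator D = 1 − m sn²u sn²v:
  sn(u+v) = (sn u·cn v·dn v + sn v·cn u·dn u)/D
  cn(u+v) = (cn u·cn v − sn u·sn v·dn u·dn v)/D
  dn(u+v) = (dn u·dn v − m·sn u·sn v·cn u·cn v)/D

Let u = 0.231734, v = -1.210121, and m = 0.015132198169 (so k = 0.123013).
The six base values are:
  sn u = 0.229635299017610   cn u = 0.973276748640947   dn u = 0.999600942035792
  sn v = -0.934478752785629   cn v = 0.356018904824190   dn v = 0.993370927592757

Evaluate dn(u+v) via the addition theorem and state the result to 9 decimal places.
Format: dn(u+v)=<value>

dn(u+v)=0.994792876

m = k² = 0.015132198169
D = 1 − m·sn²u·sn²v = 0.9993031838977547
dn(u+v) = (dn u·dn v − m·sn u·sn v·cn u·cn v)/D = 0.9940996885439652/0.9993031838977547 = 0.9947928762385271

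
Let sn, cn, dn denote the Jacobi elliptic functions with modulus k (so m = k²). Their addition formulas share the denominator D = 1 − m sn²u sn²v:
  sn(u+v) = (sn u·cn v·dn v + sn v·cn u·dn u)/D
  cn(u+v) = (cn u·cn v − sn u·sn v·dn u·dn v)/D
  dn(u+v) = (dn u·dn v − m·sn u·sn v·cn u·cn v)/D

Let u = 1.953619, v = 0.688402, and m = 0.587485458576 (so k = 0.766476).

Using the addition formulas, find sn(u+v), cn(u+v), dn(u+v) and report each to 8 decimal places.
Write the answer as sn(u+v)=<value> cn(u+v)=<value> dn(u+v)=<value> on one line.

sn u = 0.9999379271142322, cn u = -0.01114189923183799, dn u = 0.6423297229584772
sn v = 0.6128073042141768, cn v = 0.7902323758881013, dn v = 0.8828249800633396
m = k² = 0.587485458576
D = 1 − m·sn²u·sn²v = 0.7794073336206689
sn(u+v) = (sn u·cn v·dn v + sn v·cn u·dn u)/D = 0.6932078543566733/0.7794073336206689 = 0.8894038129413494
cn(u+v) = (cn u·cn v − sn u·sn v·dn u·dn v)/D = -0.3562845244462603/0.7794073336206689 = -0.4571223660305729
dn(u+v) = (dn u·dn v − m·sn u·sn v·cn u·cn v)/D = 0.5702343517427977/0.7794073336206689 = 0.731625591837613

sn(u+v)=0.88940381 cn(u+v)=-0.45712237 dn(u+v)=0.73162559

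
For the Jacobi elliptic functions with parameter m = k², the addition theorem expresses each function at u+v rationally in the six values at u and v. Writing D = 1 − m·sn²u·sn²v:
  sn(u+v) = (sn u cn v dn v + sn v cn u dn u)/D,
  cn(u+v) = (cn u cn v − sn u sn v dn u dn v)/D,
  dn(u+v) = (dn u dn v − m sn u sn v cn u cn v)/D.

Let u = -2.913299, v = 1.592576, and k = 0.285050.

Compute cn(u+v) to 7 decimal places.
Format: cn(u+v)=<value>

sn u = -0.2906059291656672, cn u = -0.9568428261390474, dn u = 0.9965630913116676
sn v = 0.9999373891307319, cn v = 0.01119007678325659, dn v = 0.9585179559540456
m = k² = 0.0812535025
D = 1 − m·sn²u·sn²v = 0.9931388542099677
cn(u+v) = (cn u·cn v − sn u·sn v·dn u·dn v)/D = 0.2668691217822551/0.9931388542099677 = 0.2687127994751015

cn(u+v)=0.2687128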